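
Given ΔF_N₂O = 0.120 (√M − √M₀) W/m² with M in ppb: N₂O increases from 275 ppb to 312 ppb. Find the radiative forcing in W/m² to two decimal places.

N₂O: 0.120 × (√312 − √275) = 0.120 × (17.6635 − 16.5831) = 0.120 × 1.0804 = 0.1296 W/m².

ΔF = 0.13 W/m²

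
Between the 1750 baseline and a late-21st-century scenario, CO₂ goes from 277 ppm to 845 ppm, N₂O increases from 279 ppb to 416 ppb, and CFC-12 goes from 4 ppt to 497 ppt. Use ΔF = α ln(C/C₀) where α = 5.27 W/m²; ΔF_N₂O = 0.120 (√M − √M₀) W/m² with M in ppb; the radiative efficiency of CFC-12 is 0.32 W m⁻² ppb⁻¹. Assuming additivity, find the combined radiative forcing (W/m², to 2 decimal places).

ΔF = 6.48 W/m²

CO₂: 5.27 × ln(845/277) = 5.27 × ln(3.05054) = 5.27 × 1.11532 = 5.8777 W/m².
N₂O: 0.120 × (√416 − √279) = 0.120 × (20.3961 − 16.7033) = 0.120 × 3.6928 = 0.4431 W/m².
CFC-12: Δ = 497 − 4 = 493 ppt = 0.493 ppb; ΔF = 0.32 × 0.493 = 0.1578 W/m².
Total ΔF = 5.8777 + 0.4431 + 0.1578 = 6.4786 W/m².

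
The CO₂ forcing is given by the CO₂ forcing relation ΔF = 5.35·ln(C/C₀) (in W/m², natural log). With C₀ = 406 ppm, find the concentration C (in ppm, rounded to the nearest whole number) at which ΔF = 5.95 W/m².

Set 5.35 ln(C/406) = 5.95, so ln(C/406) = 5.95/5.35 = 1.11215.
Then C/406 = e^1.11215 = 3.04089, giving C = 406 × 3.04089 = 1234.60 ppm.

C ≈ 1235 ppm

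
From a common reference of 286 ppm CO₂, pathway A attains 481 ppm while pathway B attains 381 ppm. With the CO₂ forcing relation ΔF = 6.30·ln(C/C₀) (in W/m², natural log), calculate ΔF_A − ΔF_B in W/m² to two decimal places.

ΔF_A = 6.30 ln(481/286) = 6.30 × 0.51988 = 3.2752 W/m².
ΔF_B = 6.30 ln(381/286) = 6.30 × 0.28681 = 1.8069 W/m².
Difference: 3.2752 − 1.8069 = 1.4683 W/m².
(Equivalently, ΔF_A − ΔF_B = 6.30 ln(481/381) = 6.30 × 0.23307 = 1.4683 W/m².)

ΔF_A − ΔF_B = 1.47 W/m²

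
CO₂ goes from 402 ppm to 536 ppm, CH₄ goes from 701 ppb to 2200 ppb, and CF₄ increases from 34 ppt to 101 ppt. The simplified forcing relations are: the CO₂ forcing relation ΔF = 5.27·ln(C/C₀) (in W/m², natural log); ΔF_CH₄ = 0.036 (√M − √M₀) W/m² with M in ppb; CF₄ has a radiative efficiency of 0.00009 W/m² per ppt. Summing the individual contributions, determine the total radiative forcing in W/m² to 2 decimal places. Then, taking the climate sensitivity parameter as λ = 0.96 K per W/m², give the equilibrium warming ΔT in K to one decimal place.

CO₂: 5.27 × ln(536/402) = 5.27 × ln(1.33333) = 5.27 × 0.28768 = 1.5161 W/m².
CH₄: 0.036 × (√2200 − √701) = 0.036 × (46.9042 − 26.4764) = 0.036 × 20.4278 = 0.7354 W/m².
CF₄: ΔF = 0.00009 × (101 − 34) = 0.00009 × 67 = 0.0060 W/m².
Total ΔF = 1.5161 + 0.7354 + 0.0060 = 2.2575 W/m².
ΔT = λ ΔF = 0.96 × 2.26 = 2.1696 K.

ΔF = 2.26 W/m²; ΔT = 2.2 K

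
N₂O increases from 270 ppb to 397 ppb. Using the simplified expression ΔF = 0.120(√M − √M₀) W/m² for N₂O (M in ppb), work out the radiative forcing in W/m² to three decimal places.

ΔF = 0.419 W/m²

N₂O: 0.120 × (√397 − √270) = 0.120 × (19.9249 − 16.4317) = 0.120 × 3.4932 = 0.4192 W/m².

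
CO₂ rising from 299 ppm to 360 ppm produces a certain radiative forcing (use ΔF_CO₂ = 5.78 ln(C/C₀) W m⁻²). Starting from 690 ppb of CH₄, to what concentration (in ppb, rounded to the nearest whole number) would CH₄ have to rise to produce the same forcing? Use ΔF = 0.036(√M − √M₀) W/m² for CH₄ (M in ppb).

CO₂ forcing: 5.78 × ln(360/299) = 5.78 × 0.185660 = 1.07311 W/m².
Set 0.036(√M − √690) = 1.07311: √M = 1.07311/0.036 + √690 = 29.8086 + 26.2679 = 56.0765.
M = (56.0765)² = 3144.57 ppb.

M ≈ 3145 ppb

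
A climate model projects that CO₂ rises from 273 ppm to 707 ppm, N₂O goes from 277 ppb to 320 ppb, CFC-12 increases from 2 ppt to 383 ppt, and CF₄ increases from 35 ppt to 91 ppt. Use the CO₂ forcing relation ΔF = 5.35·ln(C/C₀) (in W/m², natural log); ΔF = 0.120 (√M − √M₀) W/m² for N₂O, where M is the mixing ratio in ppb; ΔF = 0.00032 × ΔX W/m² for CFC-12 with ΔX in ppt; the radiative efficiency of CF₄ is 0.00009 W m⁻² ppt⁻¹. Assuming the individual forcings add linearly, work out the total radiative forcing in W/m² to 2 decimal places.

CO₂: 5.35 × ln(707/273) = 5.35 × ln(2.58974) = 5.35 × 0.95156 = 5.0908 W/m².
N₂O: 0.120 × (√320 − √277) = 0.120 × (17.8885 − 16.6433) = 0.120 × 1.2452 = 0.1494 W/m².
CFC-12: ΔF = 0.00032 × (383 − 2) = 0.00032 × 381 = 0.1219 W/m².
CF₄: ΔF = 0.00009 × (91 − 35) = 0.00009 × 56 = 0.0050 W/m².
Total ΔF = 5.0908 + 0.1494 + 0.1219 + 0.0050 = 5.3671 W/m².

ΔF = 5.37 W/m²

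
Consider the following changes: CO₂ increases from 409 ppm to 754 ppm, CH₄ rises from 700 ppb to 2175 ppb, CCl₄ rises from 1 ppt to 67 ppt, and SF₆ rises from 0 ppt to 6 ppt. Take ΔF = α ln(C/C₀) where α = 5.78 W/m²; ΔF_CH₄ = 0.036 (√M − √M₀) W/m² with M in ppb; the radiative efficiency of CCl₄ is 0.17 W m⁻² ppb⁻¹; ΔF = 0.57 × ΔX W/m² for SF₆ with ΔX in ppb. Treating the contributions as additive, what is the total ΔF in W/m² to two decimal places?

CO₂: 5.78 × ln(754/409) = 5.78 × ln(1.84352) = 5.78 × 0.61168 = 3.5355 W/m².
CH₄: 0.036 × (√2175 − √700) = 0.036 × (46.6369 − 26.4575) = 0.036 × 20.1794 = 0.7265 W/m².
CCl₄: Δ = 67 − 1 = 66 ppt = 0.066 ppb; ΔF = 0.17 × 0.066 = 0.0112 W/m².
SF₆: Δ = 6 − 0 = 6 ppt = 0.006 ppb; ΔF = 0.57 × 0.006 = 0.0034 W/m².
Total ΔF = 3.5355 + 0.7265 + 0.0112 + 0.0034 = 4.2766 W/m².

ΔF = 4.28 W/m²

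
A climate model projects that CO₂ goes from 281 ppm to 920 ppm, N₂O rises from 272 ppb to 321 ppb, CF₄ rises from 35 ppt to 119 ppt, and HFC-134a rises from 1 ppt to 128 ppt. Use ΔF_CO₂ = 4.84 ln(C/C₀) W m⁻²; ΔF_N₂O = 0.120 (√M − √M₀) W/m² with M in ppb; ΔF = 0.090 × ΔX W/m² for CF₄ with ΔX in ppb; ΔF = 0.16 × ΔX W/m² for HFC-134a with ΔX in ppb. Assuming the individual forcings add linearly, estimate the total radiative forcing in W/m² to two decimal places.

CO₂: 4.84 × ln(920/281) = 4.84 × ln(3.27402) = 4.84 × 1.18602 = 5.7403 W/m².
N₂O: 0.120 × (√321 − √272) = 0.120 × (17.9165 − 16.4924) = 0.120 × 1.4241 = 0.1709 W/m².
CF₄: Δ = 119 − 35 = 84 ppt = 0.084 ppb; ΔF = 0.090 × 0.084 = 0.0076 W/m².
HFC-134a: Δ = 128 − 1 = 127 ppt = 0.127 ppb; ΔF = 0.16 × 0.127 = 0.0203 W/m².
Total ΔF = 5.7403 + 0.1709 + 0.0076 + 0.0203 = 5.9391 W/m².

ΔF = 5.94 W/m²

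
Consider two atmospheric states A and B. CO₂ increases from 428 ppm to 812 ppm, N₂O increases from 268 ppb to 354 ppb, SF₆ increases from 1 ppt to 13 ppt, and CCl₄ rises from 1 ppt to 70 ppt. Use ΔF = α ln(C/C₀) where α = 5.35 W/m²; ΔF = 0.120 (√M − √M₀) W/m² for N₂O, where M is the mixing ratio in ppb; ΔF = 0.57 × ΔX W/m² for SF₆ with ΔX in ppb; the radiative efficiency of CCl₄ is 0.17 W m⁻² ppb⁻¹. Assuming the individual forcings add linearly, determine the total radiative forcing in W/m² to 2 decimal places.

CO₂: 5.35 × ln(812/428) = 5.35 × ln(1.89720) = 5.35 × 0.64038 = 3.4260 W/m².
N₂O: 0.120 × (√354 − √268) = 0.120 × (18.8149 − 16.3707) = 0.120 × 2.4442 = 0.2933 W/m².
SF₆: Δ = 13 − 1 = 12 ppt = 0.012 ppb; ΔF = 0.57 × 0.012 = 0.0068 W/m².
CCl₄: Δ = 70 − 1 = 69 ppt = 0.069 ppb; ΔF = 0.17 × 0.069 = 0.0117 W/m².
Total ΔF = 3.4260 + 0.2933 + 0.0068 + 0.0117 = 3.7378 W/m².

ΔF = 3.74 W/m²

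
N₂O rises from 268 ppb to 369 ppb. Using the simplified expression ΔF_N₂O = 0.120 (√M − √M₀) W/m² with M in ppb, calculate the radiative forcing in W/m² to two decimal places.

ΔF = 0.34 W/m²

N₂O: 0.120 × (√369 − √268) = 0.120 × (19.2094 − 16.3707) = 0.120 × 2.8387 = 0.3406 W/m².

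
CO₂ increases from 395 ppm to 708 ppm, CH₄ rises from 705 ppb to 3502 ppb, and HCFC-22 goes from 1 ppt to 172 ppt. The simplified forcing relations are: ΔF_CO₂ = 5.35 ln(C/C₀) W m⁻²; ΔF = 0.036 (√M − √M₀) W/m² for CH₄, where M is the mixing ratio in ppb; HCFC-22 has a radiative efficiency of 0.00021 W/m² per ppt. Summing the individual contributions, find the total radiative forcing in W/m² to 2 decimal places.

CO₂: 5.35 × ln(708/395) = 5.35 × ln(1.79241) = 5.35 × 0.58356 = 3.1220 W/m².
CH₄: 0.036 × (√3502 − √705) = 0.036 × (59.1777 − 26.5518) = 0.036 × 32.6259 = 1.1745 W/m².
HCFC-22: ΔF = 0.00021 × (172 − 1) = 0.00021 × 171 = 0.0359 W/m².
Total ΔF = 3.1220 + 1.1745 + 0.0359 = 4.3324 W/m².

ΔF = 4.33 W/m²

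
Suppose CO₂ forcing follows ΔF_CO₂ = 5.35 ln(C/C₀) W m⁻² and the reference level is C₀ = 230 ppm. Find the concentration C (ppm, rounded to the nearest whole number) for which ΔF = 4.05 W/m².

C ≈ 490 ppm

Set 5.35 ln(C/230) = 4.05, so ln(C/230) = 4.05/5.35 = 0.75701.
Then C/230 = e^0.75701 = 2.13189, giving C = 230 × 2.13189 = 490.33 ppm.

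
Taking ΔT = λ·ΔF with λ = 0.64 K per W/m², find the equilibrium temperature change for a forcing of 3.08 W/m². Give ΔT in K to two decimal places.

ΔT = 1.97 K

ΔT = λ ΔF = 0.64 × 3.08 = 1.9712 K.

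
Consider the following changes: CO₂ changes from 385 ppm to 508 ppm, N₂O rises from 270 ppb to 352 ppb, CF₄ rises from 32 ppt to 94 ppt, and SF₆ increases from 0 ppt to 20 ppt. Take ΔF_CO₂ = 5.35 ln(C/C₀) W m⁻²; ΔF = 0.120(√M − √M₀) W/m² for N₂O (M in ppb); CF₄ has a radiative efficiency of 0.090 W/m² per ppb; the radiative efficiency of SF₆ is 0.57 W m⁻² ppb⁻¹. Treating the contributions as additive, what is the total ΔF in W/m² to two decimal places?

ΔF = 1.78 W/m²

CO₂: 5.35 × ln(508/385) = 5.35 × ln(1.31948) = 5.35 × 0.27724 = 1.4832 W/m².
N₂O: 0.120 × (√352 − √270) = 0.120 × (18.7617 − 16.4317) = 0.120 × 2.3300 = 0.2796 W/m².
CF₄: Δ = 94 − 32 = 62 ppt = 0.062 ppb; ΔF = 0.090 × 0.062 = 0.0056 W/m².
SF₆: Δ = 20 − 0 = 20 ppt = 0.020 ppb; ΔF = 0.57 × 0.020 = 0.0114 W/m².
Total ΔF = 1.4832 + 0.2796 + 0.0056 + 0.0114 = 1.7798 W/m².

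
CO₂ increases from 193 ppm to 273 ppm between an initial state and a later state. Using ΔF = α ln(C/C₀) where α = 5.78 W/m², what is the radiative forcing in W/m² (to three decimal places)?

CO₂: 5.78 × ln(273/193) = 5.78 × ln(1.41451) = 5.78 × 0.34678 = 2.0044 W/m².

ΔF = 2.004 W/m²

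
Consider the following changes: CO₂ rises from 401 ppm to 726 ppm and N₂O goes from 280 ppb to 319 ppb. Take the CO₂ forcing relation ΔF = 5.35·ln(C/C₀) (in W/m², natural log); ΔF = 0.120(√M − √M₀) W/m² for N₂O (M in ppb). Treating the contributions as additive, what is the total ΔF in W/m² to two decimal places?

ΔF = 3.31 W/m²

CO₂: 5.35 × ln(726/401) = 5.35 × ln(1.81047) = 5.35 × 0.59359 = 3.1757 W/m².
N₂O: 0.120 × (√319 − √280) = 0.120 × (17.8606 − 16.7332) = 0.120 × 1.1274 = 0.1353 W/m².
Total ΔF = 3.1757 + 0.1353 = 3.3110 W/m².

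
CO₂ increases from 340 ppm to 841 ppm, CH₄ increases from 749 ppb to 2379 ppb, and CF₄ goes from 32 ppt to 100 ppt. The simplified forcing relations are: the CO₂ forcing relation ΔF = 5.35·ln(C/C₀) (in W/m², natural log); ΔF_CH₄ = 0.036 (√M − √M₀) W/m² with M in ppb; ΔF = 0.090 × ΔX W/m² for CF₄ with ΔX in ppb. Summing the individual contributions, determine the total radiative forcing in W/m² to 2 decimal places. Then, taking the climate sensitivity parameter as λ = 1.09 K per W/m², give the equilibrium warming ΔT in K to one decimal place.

ΔF = 5.62 W/m²; ΔT = 6.1 K

CO₂: 5.35 × ln(841/340) = 5.35 × ln(2.47353) = 5.35 × 0.90565 = 4.8452 W/m².
CH₄: 0.036 × (√2379 − √749) = 0.036 × (48.7750 − 27.3679) = 0.036 × 21.4071 = 0.7707 W/m².
CF₄: Δ = 100 − 32 = 68 ppt = 0.068 ppb; ΔF = 0.090 × 0.068 = 0.0061 W/m².
Total ΔF = 4.8452 + 0.7707 + 0.0061 = 5.6220 W/m².
ΔT = λ ΔF = 1.09 × 5.62 = 6.1258 K.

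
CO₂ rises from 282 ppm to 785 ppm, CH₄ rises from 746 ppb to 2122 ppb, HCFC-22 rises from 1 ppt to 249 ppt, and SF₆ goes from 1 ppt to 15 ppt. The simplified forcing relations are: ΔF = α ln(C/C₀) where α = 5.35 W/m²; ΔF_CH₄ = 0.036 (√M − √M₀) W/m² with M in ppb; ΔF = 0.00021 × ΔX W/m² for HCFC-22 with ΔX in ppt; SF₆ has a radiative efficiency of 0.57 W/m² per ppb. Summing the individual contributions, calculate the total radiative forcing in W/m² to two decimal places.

ΔF = 6.21 W/m²

CO₂: 5.35 × ln(785/282) = 5.35 × ln(2.78369) = 5.35 × 1.02378 = 5.4772 W/m².
CH₄: 0.036 × (√2122 − √746) = 0.036 × (46.0652 − 27.3130) = 0.036 × 18.7522 = 0.6751 W/m².
HCFC-22: ΔF = 0.00021 × (249 − 1) = 0.00021 × 248 = 0.0521 W/m².
SF₆: Δ = 15 − 1 = 14 ppt = 0.014 ppb; ΔF = 0.57 × 0.014 = 0.0080 W/m².
Total ΔF = 5.4772 + 0.6751 + 0.0521 + 0.0080 = 6.2124 W/m².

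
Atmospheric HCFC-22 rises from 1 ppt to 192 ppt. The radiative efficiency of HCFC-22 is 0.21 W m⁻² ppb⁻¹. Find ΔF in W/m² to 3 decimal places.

ΔF = 0.040 W/m²

HCFC-22: Δ = 192 − 1 = 191 ppt = 0.191 ppb; ΔF = 0.21 × 0.191 = 0.0401 W/m².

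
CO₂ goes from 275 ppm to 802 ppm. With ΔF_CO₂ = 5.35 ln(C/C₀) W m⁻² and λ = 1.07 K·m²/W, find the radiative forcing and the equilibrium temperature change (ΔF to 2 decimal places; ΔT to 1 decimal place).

ΔF = 5.73 W/m²; ΔT = 6.1 K

CO₂: 5.35 × ln(802/275) = 5.35 × ln(2.91636) = 5.35 × 1.07034 = 5.7263 W/m².
ΔT = λ ΔF = 1.07 × 5.73 = 6.1311 K.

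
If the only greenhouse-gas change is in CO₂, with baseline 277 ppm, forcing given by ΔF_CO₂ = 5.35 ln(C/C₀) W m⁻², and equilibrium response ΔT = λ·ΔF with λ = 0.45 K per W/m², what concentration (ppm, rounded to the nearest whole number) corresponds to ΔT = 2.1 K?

Required forcing: ΔF = ΔT/λ = 2.1/0.45 = 4.6667 W/m².
Then ln(C/277) = ΔF/5.35 = 4.6667/5.35 = 0.87228.
So C = 277 × e^0.87228 = 277 × 2.39236 = 662.68 ppm.

C ≈ 663 ppm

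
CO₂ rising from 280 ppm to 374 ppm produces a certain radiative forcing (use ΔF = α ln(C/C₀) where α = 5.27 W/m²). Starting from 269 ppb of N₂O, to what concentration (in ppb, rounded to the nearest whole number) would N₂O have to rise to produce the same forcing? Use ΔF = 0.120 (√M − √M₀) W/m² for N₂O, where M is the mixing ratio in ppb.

M ≈ 848 ppb

CO₂ forcing: 5.27 × ln(374/280) = 5.27 × 0.289466 = 1.52549 W/m².
Set 0.120(√M − √269) = 1.52549: √M = 1.52549/0.120 + √269 = 12.7124 + 16.4012 = 29.1136.
M = (29.1136)² = 847.60 ppb.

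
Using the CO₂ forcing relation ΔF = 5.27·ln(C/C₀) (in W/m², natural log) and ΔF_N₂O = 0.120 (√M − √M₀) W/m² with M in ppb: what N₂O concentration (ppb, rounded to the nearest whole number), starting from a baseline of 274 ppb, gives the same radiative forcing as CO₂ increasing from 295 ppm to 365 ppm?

CO₂ forcing: 5.27 × ln(365/295) = 5.27 × 0.212922 = 1.12210 W/m².
Set 0.120(√M − √274) = 1.12210: √M = 1.12210/0.120 + √274 = 9.3508 + 16.5529 = 25.9037.
M = (25.9037)² = 671.00 ppb.

M ≈ 671 ppb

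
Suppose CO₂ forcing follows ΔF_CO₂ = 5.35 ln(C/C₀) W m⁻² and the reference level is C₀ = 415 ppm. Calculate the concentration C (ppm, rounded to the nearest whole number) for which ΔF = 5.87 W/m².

C ≈ 1243 ppm

Set 5.35 ln(C/415) = 5.87, so ln(C/415) = 5.87/5.35 = 1.09720.
Then C/415 = e^1.09720 = 2.99577, giving C = 415 × 2.99577 = 1243.24 ppm.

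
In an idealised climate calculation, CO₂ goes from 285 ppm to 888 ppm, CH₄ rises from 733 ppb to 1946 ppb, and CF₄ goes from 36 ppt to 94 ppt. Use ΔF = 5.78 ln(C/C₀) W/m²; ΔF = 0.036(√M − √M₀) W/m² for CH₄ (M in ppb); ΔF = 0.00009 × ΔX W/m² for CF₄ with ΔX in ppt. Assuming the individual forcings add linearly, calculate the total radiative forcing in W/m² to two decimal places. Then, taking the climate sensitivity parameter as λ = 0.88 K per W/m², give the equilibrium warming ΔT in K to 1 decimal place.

CO₂: 5.78 × ln(888/285) = 5.78 × ln(3.11579) = 5.78 × 1.13648 = 6.5689 W/m².
CH₄: 0.036 × (√1946 − √733) = 0.036 × (44.1135 − 27.0740) = 0.036 × 17.0395 = 0.6134 W/m².
CF₄: ΔF = 0.00009 × (94 − 36) = 0.00009 × 58 = 0.0052 W/m².
Total ΔF = 6.5689 + 0.6134 + 0.0052 = 7.1875 W/m².
ΔT = λ ΔF = 0.88 × 7.19 = 6.3272 K.

ΔF = 7.19 W/m²; ΔT = 6.3 K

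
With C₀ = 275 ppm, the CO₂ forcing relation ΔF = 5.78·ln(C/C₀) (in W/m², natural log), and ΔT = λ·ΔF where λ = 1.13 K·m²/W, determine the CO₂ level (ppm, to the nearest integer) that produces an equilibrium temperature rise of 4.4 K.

Required forcing: ΔF = ΔT/λ = 4.4/1.13 = 3.8938 W/m².
Then ln(C/275) = ΔF/5.78 = 3.8938/5.78 = 0.67367.
So C = 275 × e^0.67367 = 275 × 1.96142 = 539.39 ppm.

C ≈ 539 ppm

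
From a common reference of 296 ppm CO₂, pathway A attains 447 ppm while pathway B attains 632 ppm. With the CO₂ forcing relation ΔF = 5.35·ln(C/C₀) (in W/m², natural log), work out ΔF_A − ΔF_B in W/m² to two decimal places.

ΔF_A − ΔF_B = -1.85 W/m²

ΔF_A = 5.35 ln(447/296) = 5.35 × 0.41220 = 2.2053 W/m².
ΔF_B = 5.35 ln(632/296) = 5.35 × 0.75853 = 4.0581 W/m².
Difference: 2.2053 − 4.0581 = -1.8528 W/m².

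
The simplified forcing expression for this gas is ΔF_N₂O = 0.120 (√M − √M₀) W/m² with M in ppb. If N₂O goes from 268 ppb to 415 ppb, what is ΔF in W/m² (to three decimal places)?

ΔF = 0.480 W/m²

N₂O: 0.120 × (√415 − √268) = 0.120 × (20.3715 − 16.3707) = 0.120 × 4.0008 = 0.4801 W/m².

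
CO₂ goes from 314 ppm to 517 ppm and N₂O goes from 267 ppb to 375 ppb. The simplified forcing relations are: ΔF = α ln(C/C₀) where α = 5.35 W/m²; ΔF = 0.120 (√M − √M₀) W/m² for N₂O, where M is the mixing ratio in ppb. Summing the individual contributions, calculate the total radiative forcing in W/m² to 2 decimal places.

CO₂: 5.35 × ln(517/314) = 5.35 × ln(1.64650) = 5.35 × 0.49865 = 2.6678 W/m².
N₂O: 0.120 × (√375 − √267) = 0.120 × (19.3649 − 16.3401) = 0.120 × 3.0248 = 0.3630 W/m².
Total ΔF = 2.6678 + 0.3630 = 3.0308 W/m².

ΔF = 3.03 W/m²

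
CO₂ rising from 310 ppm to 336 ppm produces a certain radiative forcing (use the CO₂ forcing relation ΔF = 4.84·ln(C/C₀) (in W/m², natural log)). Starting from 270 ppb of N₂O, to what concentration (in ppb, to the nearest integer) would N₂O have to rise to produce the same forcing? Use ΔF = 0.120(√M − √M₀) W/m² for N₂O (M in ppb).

CO₂ forcing: 4.84 × ln(336/310) = 4.84 × 0.080539 = 0.38981 W/m².
Set 0.120(√M − √270) = 0.38981: √M = 0.38981/0.120 + √270 = 3.2484 + 16.4317 = 19.6801.
M = (19.6801)² = 387.31 ppb.

M ≈ 387 ppb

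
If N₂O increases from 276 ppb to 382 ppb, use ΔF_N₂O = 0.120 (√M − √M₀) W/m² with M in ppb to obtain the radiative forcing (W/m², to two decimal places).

ΔF = 0.35 W/m²

N₂O: 0.120 × (√382 − √276) = 0.120 × (19.5448 − 16.6132) = 0.120 × 2.9316 = 0.3518 W/m².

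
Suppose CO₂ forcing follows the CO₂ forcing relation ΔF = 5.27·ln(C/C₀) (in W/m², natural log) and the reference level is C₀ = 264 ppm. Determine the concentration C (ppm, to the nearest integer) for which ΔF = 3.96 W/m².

Set 5.27 ln(C/264) = 3.96, so ln(C/264) = 3.96/5.27 = 0.75142.
Then C/264 = e^0.75142 = 2.12001, giving C = 264 × 2.12001 = 559.68 ppm.

C ≈ 560 ppm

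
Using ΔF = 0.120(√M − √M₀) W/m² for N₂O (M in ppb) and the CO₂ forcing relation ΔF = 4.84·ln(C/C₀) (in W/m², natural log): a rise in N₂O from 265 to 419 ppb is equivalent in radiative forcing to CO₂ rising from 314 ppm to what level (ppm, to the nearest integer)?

C ≈ 348 ppm

N₂O forcing: 0.120 × (√419 − √265) = 0.120 × (20.4695 − 16.2788) = 0.120 × 4.1907 = 0.50288 W/m².
Set 4.84 ln(C/314) = 0.50288: ln(C/314) = 0.50288/4.84 = 0.10390, so C = 314 × e^0.10390 = 314 × 1.10949 = 348.38 ppm.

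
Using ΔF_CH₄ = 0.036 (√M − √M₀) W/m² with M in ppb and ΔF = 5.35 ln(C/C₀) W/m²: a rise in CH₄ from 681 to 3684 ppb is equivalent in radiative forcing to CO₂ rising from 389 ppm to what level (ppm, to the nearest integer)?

C ≈ 491 ppm

CH₄ forcing: 0.036 × (√3684 − √681) = 0.036 × (60.6960 − 26.0960) = 0.036 × 34.6000 = 1.24560 W/m².
Set 5.35 ln(C/389) = 1.24560: ln(C/389) = 1.24560/5.35 = 0.23282, so C = 389 × e^0.23282 = 389 × 1.26215 = 490.98 ppm.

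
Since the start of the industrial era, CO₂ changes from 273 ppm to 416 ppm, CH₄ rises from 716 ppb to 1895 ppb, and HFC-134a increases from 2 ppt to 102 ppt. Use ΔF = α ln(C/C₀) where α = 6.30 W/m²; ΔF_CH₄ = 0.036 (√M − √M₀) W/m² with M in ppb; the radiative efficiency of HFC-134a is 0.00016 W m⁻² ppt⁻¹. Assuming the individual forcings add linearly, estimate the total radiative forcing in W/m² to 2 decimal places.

CO₂: 6.30 × ln(416/273) = 6.30 × ln(1.52381) = 6.30 × 0.42121 = 2.6536 W/m².
CH₄: 0.036 × (√1895 − √716) = 0.036 × (43.5316 − 26.7582) = 0.036 × 16.7734 = 0.6038 W/m².
HFC-134a: ΔF = 0.00016 × (102 − 2) = 0.00016 × 100 = 0.0160 W/m².
Total ΔF = 2.6536 + 0.6038 + 0.0160 = 3.2734 W/m².

ΔF = 3.27 W/m²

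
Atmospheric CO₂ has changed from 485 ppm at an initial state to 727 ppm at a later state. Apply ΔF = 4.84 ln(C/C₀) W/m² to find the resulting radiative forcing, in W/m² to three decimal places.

CO₂ absorption bands are partially saturated, so forcing scales with the logarithm of the concentration ratio.
CO₂: 4.84 × ln(727/485) = 4.84 × ln(1.49897) = 4.84 × 0.40478 = 1.9591 W/m².

ΔF = 1.959 W/m²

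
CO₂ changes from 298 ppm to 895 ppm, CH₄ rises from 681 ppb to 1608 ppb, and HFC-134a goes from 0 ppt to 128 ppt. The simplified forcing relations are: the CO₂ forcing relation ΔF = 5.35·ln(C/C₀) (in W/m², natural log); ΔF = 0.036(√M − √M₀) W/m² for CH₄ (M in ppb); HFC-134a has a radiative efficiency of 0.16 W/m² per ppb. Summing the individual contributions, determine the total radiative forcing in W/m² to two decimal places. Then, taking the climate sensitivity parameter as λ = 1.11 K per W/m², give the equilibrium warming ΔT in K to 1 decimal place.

ΔF = 6.41 W/m²; ΔT = 7.1 K

CO₂: 5.35 × ln(895/298) = 5.35 × ln(3.00336) = 5.35 × 1.09973 = 5.8836 W/m².
CH₄: 0.036 × (√1608 − √681) = 0.036 × (40.0999 − 26.0960) = 0.036 × 14.0039 = 0.5041 W/m².
HFC-134a: Δ = 128 − 0 = 128 ppt = 0.128 ppb; ΔF = 0.16 × 0.128 = 0.0205 W/m².
Total ΔF = 5.8836 + 0.5041 + 0.0205 = 6.4082 W/m².
ΔT = λ ΔF = 1.11 × 6.41 = 7.1151 K.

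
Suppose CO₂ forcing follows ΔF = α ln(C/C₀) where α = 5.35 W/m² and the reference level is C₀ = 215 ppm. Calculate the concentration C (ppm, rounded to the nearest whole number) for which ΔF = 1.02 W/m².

Set 5.35 ln(C/215) = 1.02, so ln(C/215) = 1.02/5.35 = 0.19065.
Then C/215 = e^0.19065 = 1.21004, giving C = 215 × 1.21004 = 260.16 ppm.

C ≈ 260 ppm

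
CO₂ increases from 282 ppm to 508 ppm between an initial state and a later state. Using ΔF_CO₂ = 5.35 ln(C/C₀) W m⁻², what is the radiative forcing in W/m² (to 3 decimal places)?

ΔF = 3.149 W/m²

CO₂ absorption bands are partially saturated, so forcing scales with the logarithm of the concentration ratio.
CO₂: 5.35 × ln(508/282) = 5.35 × ln(1.80142) = 5.35 × 0.58858 = 3.1489 W/m².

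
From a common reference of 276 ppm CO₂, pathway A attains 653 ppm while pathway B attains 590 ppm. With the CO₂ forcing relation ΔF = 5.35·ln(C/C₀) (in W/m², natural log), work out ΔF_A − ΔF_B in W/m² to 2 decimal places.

ΔF_A − ΔF_B = 0.54 W/m²

ΔF_A = 5.35 ln(653/276) = 5.35 × 0.86118 = 4.6073 W/m².
ΔF_B = 5.35 ln(590/276) = 5.35 × 0.75972 = 4.0645 W/m².
Difference: 4.6073 − 4.0645 = 0.5428 W/m².
(Equivalently, ΔF_A − ΔF_B = 5.35 ln(653/590) = 5.35 × 0.10145 = 0.5428 W/m².)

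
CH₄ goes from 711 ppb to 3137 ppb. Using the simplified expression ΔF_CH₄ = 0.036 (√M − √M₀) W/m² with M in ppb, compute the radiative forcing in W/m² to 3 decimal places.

CH₄: 0.036 × (√3137 − √711) = 0.036 × (56.0089 − 26.6646) = 0.036 × 29.3443 = 1.0564 W/m².

ΔF = 1.056 W/m²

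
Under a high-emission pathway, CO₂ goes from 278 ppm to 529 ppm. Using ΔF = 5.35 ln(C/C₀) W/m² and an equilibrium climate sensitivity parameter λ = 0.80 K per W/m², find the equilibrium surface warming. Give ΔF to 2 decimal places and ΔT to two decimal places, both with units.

CO₂: 5.35 × ln(529/278) = 5.35 × ln(1.90288) = 5.35 × 0.64337 = 3.4420 W/m².
ΔT = λ ΔF = 0.80 × 3.44 = 2.7520 K.

ΔF = 3.44 W/m²; ΔT = 2.75 K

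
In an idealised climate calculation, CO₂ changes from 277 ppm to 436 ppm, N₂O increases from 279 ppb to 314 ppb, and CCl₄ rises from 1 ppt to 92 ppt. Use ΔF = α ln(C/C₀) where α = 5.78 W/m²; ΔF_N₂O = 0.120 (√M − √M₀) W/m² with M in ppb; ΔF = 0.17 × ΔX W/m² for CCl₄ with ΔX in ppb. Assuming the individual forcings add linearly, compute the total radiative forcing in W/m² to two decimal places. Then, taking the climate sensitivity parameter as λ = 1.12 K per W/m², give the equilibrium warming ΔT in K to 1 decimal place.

CO₂: 5.78 × ln(436/277) = 5.78 × ln(1.57401) = 5.78 × 0.45363 = 2.6220 W/m².
N₂O: 0.120 × (√314 − √279) = 0.120 × (17.7200 − 16.7033) = 0.120 × 1.0167 = 0.1220 W/m².
CCl₄: Δ = 92 − 1 = 91 ppt = 0.091 ppb; ΔF = 0.17 × 0.091 = 0.0155 W/m².
Total ΔF = 2.6220 + 0.1220 + 0.0155 = 2.7595 W/m².
ΔT = λ ΔF = 1.12 × 2.76 = 3.0912 K.

ΔF = 2.76 W/m²; ΔT = 3.1 K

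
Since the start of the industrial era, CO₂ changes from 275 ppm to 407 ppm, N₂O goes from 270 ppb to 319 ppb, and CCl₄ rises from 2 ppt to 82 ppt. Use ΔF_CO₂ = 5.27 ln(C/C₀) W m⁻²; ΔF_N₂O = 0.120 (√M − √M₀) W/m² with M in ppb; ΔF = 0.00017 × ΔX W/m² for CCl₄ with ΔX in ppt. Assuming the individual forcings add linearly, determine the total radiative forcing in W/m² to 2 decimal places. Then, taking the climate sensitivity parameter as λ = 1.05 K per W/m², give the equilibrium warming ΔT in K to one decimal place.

CO₂: 5.27 × ln(407/275) = 5.27 × ln(1.48000) = 5.27 × 0.39204 = 2.0661 W/m².
N₂O: 0.120 × (√319 − √270) = 0.120 × (17.8606 − 16.4317) = 0.120 × 1.4289 = 0.1715 W/m².
CCl₄: ΔF = 0.00017 × (82 − 2) = 0.00017 × 80 = 0.0136 W/m².
Total ΔF = 2.0661 + 0.1715 + 0.0136 = 2.2512 W/m².
ΔT = λ ΔF = 1.05 × 2.25 = 2.3625 K.

ΔF = 2.25 W/m²; ΔT = 2.4 K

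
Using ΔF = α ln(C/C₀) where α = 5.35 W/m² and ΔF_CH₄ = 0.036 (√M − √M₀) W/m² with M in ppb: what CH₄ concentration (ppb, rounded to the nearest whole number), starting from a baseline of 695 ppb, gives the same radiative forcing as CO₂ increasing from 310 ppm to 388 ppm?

CO₂ forcing: 5.35 × ln(388/310) = 5.35 × 0.224433 = 1.20072 W/m².
Set 0.036(√M − √695) = 1.20072: √M = 1.20072/0.036 + √695 = 33.3533 + 26.3629 = 59.7162.
M = (59.7162)² = 3566.02 ppb.

M ≈ 3566 ppb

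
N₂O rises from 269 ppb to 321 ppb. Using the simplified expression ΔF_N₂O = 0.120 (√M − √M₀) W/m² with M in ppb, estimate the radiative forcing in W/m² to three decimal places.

ΔF = 0.182 W/m²

N₂O: 0.120 × (√321 − √269) = 0.120 × (17.9165 − 16.4012) = 0.120 × 1.5153 = 0.1818 W/m².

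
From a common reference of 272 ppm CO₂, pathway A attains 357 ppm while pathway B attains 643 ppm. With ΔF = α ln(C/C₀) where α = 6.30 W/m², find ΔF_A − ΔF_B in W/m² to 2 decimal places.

ΔF_A = 6.30 ln(357/272) = 6.30 × 0.27193 = 1.7132 W/m².
ΔF_B = 6.30 ln(643/272) = 6.30 × 0.86034 = 5.4201 W/m².
Difference: 1.7132 − 5.4201 = -3.7069 W/m².

ΔF_A − ΔF_B = -3.71 W/m²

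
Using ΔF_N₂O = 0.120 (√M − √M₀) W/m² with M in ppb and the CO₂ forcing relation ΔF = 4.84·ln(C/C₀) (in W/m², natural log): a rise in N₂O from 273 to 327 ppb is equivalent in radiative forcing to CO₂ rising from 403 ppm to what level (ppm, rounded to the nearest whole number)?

N₂O forcing: 0.120 × (√327 − √273) = 0.120 × (18.0831 − 16.5227) = 0.120 × 1.5604 = 0.18725 W/m².
Set 4.84 ln(C/403) = 0.18725: ln(C/403) = 0.18725/4.84 = 0.03869, so C = 403 × e^0.03869 = 403 × 1.03945 = 418.90 ppm.

C ≈ 419 ppm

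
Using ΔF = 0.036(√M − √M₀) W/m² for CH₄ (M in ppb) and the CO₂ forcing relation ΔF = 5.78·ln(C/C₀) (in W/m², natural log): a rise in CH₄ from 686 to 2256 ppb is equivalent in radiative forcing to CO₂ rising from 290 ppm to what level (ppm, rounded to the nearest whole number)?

CH₄ forcing: 0.036 × (√2256 − √686) = 0.036 × (47.4974 − 26.1916) = 0.036 × 21.3058 = 0.76701 W/m².
Set 5.78 ln(C/290) = 0.76701: ln(C/290) = 0.76701/5.78 = 0.13270, so C = 290 × e^0.13270 = 290 × 1.14191 = 331.15 ppm.

C ≈ 331 ppm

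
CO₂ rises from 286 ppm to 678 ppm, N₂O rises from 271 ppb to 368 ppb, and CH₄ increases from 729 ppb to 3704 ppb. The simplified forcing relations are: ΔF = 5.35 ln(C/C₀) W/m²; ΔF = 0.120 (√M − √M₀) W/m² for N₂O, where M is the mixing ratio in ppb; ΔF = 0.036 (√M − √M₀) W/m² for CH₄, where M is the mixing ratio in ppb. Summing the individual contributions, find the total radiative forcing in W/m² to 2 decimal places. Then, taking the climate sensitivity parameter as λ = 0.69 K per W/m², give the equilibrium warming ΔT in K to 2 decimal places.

CO₂: 5.35 × ln(678/286) = 5.35 × ln(2.37063) = 5.35 × 0.86316 = 4.6179 W/m².
N₂O: 0.120 × (√368 − √271) = 0.120 × (19.1833 − 16.4621) = 0.120 × 2.7212 = 0.3265 W/m².
CH₄: 0.036 × (√3704 − √729) = 0.036 × (60.8605 − 27.0000) = 0.036 × 33.8605 = 1.2190 W/m².
Total ΔF = 4.6179 + 0.3265 + 1.2190 = 6.1634 W/m².
ΔT = λ ΔF = 0.69 × 6.16 = 4.2504 K.

ΔF = 6.16 W/m²; ΔT = 4.25 K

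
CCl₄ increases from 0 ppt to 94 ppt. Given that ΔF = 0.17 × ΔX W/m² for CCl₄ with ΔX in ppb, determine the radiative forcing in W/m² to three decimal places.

ΔF = 0.016 W/m²

CCl₄: Δ = 94 − 0 = 94 ppt = 0.094 ppb; ΔF = 0.17 × 0.094 = 0.0160 W/m².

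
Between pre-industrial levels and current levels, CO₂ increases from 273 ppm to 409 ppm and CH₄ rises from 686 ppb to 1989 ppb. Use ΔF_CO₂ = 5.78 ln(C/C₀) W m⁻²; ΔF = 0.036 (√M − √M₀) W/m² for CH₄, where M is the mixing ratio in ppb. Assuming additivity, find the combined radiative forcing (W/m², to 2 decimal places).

CO₂: 5.78 × ln(409/273) = 5.78 × ln(1.49817) = 5.78 × 0.40424 = 2.3365 W/m².
CH₄: 0.036 × (√1989 − √686) = 0.036 × (44.5982 − 26.1916) = 0.036 × 18.4066 = 0.6626 W/m².
Total ΔF = 2.3365 + 0.6626 = 2.9991 W/m².

ΔF = 3.00 W/m²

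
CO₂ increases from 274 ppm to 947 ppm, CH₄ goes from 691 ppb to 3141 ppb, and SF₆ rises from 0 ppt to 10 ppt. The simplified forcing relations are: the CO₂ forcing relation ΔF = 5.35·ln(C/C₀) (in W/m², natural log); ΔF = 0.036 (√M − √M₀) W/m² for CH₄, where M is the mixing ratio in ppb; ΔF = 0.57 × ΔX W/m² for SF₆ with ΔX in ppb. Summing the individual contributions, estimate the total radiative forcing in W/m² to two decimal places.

ΔF = 7.71 W/m²

CO₂: 5.35 × ln(947/274) = 5.35 × ln(3.45620) = 5.35 × 1.24017 = 6.6349 W/m².
CH₄: 0.036 × (√3141 − √691) = 0.036 × (56.0446 − 26.2869) = 0.036 × 29.7577 = 1.0713 W/m².
SF₆: Δ = 10 − 0 = 10 ppt = 0.010 ppb; ΔF = 0.57 × 0.010 = 0.0057 W/m².
Total ΔF = 6.6349 + 1.0713 + 0.0057 = 7.7119 W/m².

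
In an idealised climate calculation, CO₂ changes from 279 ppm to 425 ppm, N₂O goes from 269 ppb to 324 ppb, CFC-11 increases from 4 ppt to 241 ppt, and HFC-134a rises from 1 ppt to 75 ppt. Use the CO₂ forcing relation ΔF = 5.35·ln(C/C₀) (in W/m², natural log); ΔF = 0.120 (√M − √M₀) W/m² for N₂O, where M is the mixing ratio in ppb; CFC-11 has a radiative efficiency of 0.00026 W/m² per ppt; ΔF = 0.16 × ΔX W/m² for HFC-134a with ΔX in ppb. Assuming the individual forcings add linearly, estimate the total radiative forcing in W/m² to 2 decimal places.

ΔF = 2.52 W/m²

CO₂: 5.35 × ln(425/279) = 5.35 × ln(1.52330) = 5.35 × 0.42088 = 2.2517 W/m².
N₂O: 0.120 × (√324 − √269) = 0.120 × (18.0000 − 16.4012) = 0.120 × 1.5988 = 0.1919 W/m².
CFC-11: ΔF = 0.00026 × (241 − 4) = 0.00026 × 237 = 0.0616 W/m².
HFC-134a: Δ = 75 − 1 = 74 ppt = 0.074 ppb; ΔF = 0.16 × 0.074 = 0.0118 W/m².
Total ΔF = 2.2517 + 0.1919 + 0.0616 + 0.0118 = 2.5170 W/m².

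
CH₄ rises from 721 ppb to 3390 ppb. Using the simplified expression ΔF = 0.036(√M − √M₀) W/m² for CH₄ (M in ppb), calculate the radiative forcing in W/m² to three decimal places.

CH₄: 0.036 × (√3390 − √721) = 0.036 × (58.2237 − 26.8514) = 0.036 × 31.3723 = 1.1294 W/m².

ΔF = 1.129 W/m²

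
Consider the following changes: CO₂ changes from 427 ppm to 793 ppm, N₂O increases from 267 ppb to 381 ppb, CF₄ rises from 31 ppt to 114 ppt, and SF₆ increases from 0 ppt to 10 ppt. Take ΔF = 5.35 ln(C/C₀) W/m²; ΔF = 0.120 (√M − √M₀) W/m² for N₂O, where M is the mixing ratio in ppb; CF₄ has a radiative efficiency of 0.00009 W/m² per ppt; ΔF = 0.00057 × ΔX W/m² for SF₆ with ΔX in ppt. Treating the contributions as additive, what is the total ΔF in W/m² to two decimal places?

CO₂: 5.35 × ln(793/427) = 5.35 × ln(1.85714) = 5.35 × 0.61904 = 3.3119 W/m².
N₂O: 0.120 × (√381 − √267) = 0.120 × (19.5192 − 16.3401) = 0.120 × 3.1791 = 0.3815 W/m².
CF₄: ΔF = 0.00009 × (114 − 31) = 0.00009 × 83 = 0.0075 W/m².
SF₆: ΔF = 0.00057 × (10 − 0) = 0.00057 × 10 = 0.0057 W/m².
Total ΔF = 3.3119 + 0.3815 + 0.0075 + 0.0057 = 3.7066 W/m².

ΔF = 3.71 W/m²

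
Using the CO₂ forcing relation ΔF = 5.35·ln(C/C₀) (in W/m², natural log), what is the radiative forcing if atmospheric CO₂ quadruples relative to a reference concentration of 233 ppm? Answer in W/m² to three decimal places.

ΔF = 7.417 W/m²

Because the forcing depends only on the ratio C/C₀, the initial concentration does not enter.
ΔF = 5.35 × ln(4) = 5.35 × 1.38629 = 7.4167 W/m².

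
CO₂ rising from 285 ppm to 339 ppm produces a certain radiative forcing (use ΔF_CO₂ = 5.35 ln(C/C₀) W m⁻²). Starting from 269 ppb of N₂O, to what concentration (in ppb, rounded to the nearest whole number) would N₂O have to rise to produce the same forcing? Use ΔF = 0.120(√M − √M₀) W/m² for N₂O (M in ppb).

M ≈ 583 ppb

CO₂ forcing: 5.35 × ln(339/285) = 5.35 × 0.173511 = 0.92828 W/m².
Set 0.120(√M − √269) = 0.92828: √M = 0.92828/0.120 + √269 = 7.7357 + 16.4012 = 24.1369.
M = (24.1369)² = 582.59 ppb.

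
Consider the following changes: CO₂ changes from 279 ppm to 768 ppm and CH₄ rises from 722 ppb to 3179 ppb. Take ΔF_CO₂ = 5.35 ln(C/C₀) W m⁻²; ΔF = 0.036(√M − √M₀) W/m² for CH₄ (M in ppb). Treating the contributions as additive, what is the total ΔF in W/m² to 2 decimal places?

ΔF = 6.48 W/m²

CO₂: 5.35 × ln(768/279) = 5.35 × ln(2.75269) = 5.35 × 1.01258 = 5.4173 W/m².
CH₄: 0.036 × (√3179 − √722) = 0.036 × (56.3826 − 26.8701) = 0.036 × 29.5125 = 1.0625 W/m².
Total ΔF = 5.4173 + 1.0625 = 6.4798 W/m².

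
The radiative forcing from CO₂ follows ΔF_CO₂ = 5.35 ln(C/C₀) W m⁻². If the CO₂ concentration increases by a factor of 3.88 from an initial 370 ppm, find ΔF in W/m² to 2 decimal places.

ΔF = 7.25 W/m²

ΔF = 5.35 × ln(3.88) = 5.35 × 1.35584 = 7.2537 W/m².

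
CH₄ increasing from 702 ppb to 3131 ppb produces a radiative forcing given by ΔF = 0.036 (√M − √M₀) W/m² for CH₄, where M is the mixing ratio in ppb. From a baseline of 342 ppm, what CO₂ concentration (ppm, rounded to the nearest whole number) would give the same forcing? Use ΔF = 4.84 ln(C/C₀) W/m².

CH₄ forcing: 0.036 × (√3131 − √702) = 0.036 × (55.9553 − 26.4953) = 0.036 × 29.4600 = 1.06056 W/m².
Set 4.84 ln(C/342) = 1.06056: ln(C/342) = 1.06056/4.84 = 0.21912, so C = 342 × e^0.21912 = 342 × 1.24498 = 425.78 ppm.

C ≈ 426 ppm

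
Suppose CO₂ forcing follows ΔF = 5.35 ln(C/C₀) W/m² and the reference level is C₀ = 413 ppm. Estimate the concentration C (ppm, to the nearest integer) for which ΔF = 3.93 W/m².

C ≈ 861 ppm

Set 5.35 ln(C/413) = 3.93, so ln(C/413) = 3.93/5.35 = 0.73458.
Then C/413 = e^0.73458 = 2.08461, giving C = 413 × 2.08461 = 860.94 ppm.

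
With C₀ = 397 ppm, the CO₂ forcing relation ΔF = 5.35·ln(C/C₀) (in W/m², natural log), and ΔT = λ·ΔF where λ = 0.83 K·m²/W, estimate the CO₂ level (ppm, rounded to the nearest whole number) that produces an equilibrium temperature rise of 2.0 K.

C ≈ 623 ppm

Required forcing: ΔF = ΔT/λ = 2.0/0.83 = 2.4096 W/m².
Then ln(C/397) = ΔF/5.35 = 2.4096/5.35 = 0.45039.
So C = 397 × e^0.45039 = 397 × 1.56892 = 622.86 ppm.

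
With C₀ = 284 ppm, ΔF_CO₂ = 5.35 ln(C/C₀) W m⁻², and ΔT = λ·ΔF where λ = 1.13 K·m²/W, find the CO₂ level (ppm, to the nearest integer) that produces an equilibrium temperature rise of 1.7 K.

C ≈ 376 ppm

Required forcing: ΔF = ΔT/λ = 1.7/1.13 = 1.5044 W/m².
Then ln(C/284) = ΔF/5.35 = 1.5044/5.35 = 0.28120.
So C = 284 × e^0.28120 = 284 × 1.32472 = 376.22 ppm.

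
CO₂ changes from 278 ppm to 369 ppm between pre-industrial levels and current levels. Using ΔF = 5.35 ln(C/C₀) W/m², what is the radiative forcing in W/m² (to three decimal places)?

ΔF = 1.515 W/m²

CO₂: 5.35 × ln(369/278) = 5.35 × ln(1.32734) = 5.35 × 0.28318 = 1.5150 W/m².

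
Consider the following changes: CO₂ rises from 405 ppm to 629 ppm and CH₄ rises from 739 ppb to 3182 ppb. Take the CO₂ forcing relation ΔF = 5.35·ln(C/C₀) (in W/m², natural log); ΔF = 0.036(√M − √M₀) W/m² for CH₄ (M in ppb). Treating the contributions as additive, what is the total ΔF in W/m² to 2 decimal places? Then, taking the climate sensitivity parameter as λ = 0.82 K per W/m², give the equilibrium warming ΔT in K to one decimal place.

CO₂: 5.35 × ln(629/405) = 5.35 × ln(1.55309) = 5.35 × 0.44025 = 2.3553 W/m².
CH₄: 0.036 × (√3182 − √739) = 0.036 × (56.4092 − 27.1846) = 0.036 × 29.2246 = 1.0521 W/m².
Total ΔF = 2.3553 + 1.0521 = 3.4074 W/m².
ΔT = λ ΔF = 0.82 × 3.41 = 2.7962 K.

ΔF = 3.41 W/m²; ΔT = 2.8 K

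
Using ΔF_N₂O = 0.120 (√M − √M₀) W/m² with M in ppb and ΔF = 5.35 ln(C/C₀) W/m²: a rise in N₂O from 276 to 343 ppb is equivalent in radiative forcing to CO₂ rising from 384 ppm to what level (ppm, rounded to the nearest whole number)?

C ≈ 401 ppm

N₂O forcing: 0.120 × (√343 − √276) = 0.120 × (18.5203 − 16.6132) = 0.120 × 1.9071 = 0.22885 W/m².
Set 5.35 ln(C/384) = 0.22885: ln(C/384) = 0.22885/5.35 = 0.04278, so C = 384 × e^0.04278 = 384 × 1.04371 = 400.78 ppm.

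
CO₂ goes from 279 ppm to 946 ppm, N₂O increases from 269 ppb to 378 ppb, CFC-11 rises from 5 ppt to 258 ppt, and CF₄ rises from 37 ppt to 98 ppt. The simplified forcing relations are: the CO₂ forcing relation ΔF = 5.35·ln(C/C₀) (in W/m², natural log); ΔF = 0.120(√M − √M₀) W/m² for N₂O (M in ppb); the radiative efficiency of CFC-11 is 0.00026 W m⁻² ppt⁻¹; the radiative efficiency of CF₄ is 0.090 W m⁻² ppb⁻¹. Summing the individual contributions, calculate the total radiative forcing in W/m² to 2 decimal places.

ΔF = 6.97 W/m²

CO₂: 5.35 × ln(946/279) = 5.35 × ln(3.39068) = 5.35 × 1.22103 = 6.5325 W/m².
N₂O: 0.120 × (√378 − √269) = 0.120 × (19.4422 − 16.4012) = 0.120 × 3.0410 = 0.3649 W/m².
CFC-11: ΔF = 0.00026 × (258 − 5) = 0.00026 × 253 = 0.0658 W/m².
CF₄: Δ = 98 − 37 = 61 ppt = 0.061 ppb; ΔF = 0.090 × 0.061 = 0.0055 W/m².
Total ΔF = 6.5325 + 0.3649 + 0.0658 + 0.0055 = 6.9687 W/m².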